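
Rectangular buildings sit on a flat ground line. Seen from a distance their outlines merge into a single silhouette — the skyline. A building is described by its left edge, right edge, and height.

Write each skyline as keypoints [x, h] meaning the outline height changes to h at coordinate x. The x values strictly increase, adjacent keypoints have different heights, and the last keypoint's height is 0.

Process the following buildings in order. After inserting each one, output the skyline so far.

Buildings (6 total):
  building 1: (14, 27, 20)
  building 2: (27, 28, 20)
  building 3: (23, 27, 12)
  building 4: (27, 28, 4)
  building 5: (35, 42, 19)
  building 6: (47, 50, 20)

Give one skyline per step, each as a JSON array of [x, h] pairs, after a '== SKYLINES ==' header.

== SKYLINES ==
[[14,20],[27,0]]
[[14,20],[28,0]]
[[14,20],[28,0]]
[[14,20],[28,0]]
[[14,20],[28,0],[35,19],[42,0]]
[[14,20],[28,0],[35,19],[42,0],[47,20],[50,0]]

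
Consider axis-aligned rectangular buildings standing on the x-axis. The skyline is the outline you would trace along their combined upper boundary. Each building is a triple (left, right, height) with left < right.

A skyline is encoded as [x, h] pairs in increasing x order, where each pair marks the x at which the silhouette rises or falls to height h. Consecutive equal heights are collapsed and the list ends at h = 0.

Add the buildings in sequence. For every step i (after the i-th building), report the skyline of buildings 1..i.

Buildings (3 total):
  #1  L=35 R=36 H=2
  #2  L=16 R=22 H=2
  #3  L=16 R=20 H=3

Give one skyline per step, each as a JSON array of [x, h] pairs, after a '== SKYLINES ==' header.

== SKYLINES ==
[[35,2],[36,0]]
[[16,2],[22,0],[35,2],[36,0]]
[[16,3],[20,2],[22,0],[35,2],[36,0]]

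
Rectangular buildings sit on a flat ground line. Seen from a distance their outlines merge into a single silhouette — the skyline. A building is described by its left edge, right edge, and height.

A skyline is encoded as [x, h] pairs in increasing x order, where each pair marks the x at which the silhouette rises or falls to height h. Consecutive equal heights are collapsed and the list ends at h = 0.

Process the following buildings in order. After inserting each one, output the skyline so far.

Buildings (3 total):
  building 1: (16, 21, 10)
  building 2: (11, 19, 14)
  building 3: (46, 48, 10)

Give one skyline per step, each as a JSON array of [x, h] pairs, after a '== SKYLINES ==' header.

== SKYLINES ==
[[16,10],[21,0]]
[[11,14],[19,10],[21,0]]
[[11,14],[19,10],[21,0],[46,10],[48,0]]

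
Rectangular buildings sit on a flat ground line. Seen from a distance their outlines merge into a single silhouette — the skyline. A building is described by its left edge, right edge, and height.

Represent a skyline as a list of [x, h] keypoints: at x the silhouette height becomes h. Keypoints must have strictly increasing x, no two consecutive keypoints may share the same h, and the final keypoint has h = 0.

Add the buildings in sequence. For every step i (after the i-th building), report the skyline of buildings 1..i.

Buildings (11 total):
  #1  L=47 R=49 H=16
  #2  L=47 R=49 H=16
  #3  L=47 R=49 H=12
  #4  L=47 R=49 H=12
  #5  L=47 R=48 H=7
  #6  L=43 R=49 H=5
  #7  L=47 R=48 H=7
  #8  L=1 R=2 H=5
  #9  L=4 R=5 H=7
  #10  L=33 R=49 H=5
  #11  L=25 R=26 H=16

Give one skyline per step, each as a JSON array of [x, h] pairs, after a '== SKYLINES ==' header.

== SKYLINES ==
[[47,16],[49,0]]
[[47,16],[49,0]]
[[47,16],[49,0]]
[[47,16],[49,0]]
[[47,16],[49,0]]
[[43,5],[47,16],[49,0]]
[[43,5],[47,16],[49,0]]
[[1,5],[2,0],[43,5],[47,16],[49,0]]
[[1,5],[2,0],[4,7],[5,0],[43,5],[47,16],[49,0]]
[[1,5],[2,0],[4,7],[5,0],[33,5],[47,16],[49,0]]
[[1,5],[2,0],[4,7],[5,0],[25,16],[26,0],[33,5],[47,16],[49,0]]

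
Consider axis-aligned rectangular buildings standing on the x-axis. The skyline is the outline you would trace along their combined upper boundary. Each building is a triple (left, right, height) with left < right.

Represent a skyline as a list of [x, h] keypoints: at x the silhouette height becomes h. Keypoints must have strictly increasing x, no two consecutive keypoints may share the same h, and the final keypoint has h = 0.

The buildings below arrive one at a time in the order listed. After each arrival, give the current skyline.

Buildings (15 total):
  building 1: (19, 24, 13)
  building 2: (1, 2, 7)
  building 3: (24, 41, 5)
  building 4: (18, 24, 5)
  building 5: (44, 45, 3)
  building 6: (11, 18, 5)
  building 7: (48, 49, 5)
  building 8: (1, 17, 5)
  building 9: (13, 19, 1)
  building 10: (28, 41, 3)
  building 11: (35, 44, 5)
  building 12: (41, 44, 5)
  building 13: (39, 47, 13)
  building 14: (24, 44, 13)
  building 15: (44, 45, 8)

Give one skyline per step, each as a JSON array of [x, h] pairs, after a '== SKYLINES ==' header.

== SKYLINES ==
[[19,13],[24,0]]
[[1,7],[2,0],[19,13],[24,0]]
[[1,7],[2,0],[19,13],[24,5],[41,0]]
[[1,7],[2,0],[18,5],[19,13],[24,5],[41,0]]
[[1,7],[2,0],[18,5],[19,13],[24,5],[41,0],[44,3],[45,0]]
[[1,7],[2,0],[11,5],[19,13],[24,5],[41,0],[44,3],[45,0]]
[[1,7],[2,0],[11,5],[19,13],[24,5],[41,0],[44,3],[45,0],[48,5],[49,0]]
[[1,7],[2,5],[19,13],[24,5],[41,0],[44,3],[45,0],[48,5],[49,0]]
[[1,7],[2,5],[19,13],[24,5],[41,0],[44,3],[45,0],[48,5],[49,0]]
[[1,7],[2,5],[19,13],[24,5],[41,0],[44,3],[45,0],[48,5],[49,0]]
[[1,7],[2,5],[19,13],[24,5],[44,3],[45,0],[48,5],[49,0]]
[[1,7],[2,5],[19,13],[24,5],[44,3],[45,0],[48,5],[49,0]]
[[1,7],[2,5],[19,13],[24,5],[39,13],[47,0],[48,5],[49,0]]
[[1,7],[2,5],[19,13],[47,0],[48,5],[49,0]]
[[1,7],[2,5],[19,13],[47,0],[48,5],[49,0]]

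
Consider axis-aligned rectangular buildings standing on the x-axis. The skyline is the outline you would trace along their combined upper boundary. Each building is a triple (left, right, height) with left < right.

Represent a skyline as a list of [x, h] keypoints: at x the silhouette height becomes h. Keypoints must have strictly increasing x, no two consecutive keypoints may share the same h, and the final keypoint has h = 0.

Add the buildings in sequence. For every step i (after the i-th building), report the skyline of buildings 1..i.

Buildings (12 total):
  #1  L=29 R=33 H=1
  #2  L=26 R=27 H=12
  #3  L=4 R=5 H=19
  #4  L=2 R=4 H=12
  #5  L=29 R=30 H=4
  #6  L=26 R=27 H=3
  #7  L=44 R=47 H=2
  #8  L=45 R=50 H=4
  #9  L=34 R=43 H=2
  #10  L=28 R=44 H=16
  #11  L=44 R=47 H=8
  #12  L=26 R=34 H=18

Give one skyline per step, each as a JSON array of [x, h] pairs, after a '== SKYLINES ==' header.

== SKYLINES ==
[[29,1],[33,0]]
[[26,12],[27,0],[29,1],[33,0]]
[[4,19],[5,0],[26,12],[27,0],[29,1],[33,0]]
[[2,12],[4,19],[5,0],[26,12],[27,0],[29,1],[33,0]]
[[2,12],[4,19],[5,0],[26,12],[27,0],[29,4],[30,1],[33,0]]
[[2,12],[4,19],[5,0],[26,12],[27,0],[29,4],[30,1],[33,0]]
[[2,12],[4,19],[5,0],[26,12],[27,0],[29,4],[30,1],[33,0],[44,2],[47,0]]
[[2,12],[4,19],[5,0],[26,12],[27,0],[29,4],[30,1],[33,0],[44,2],[45,4],[50,0]]
[[2,12],[4,19],[5,0],[26,12],[27,0],[29,4],[30,1],[33,0],[34,2],[43,0],[44,2],[45,4],[50,0]]
[[2,12],[4,19],[5,0],[26,12],[27,0],[28,16],[44,2],[45,4],[50,0]]
[[2,12],[4,19],[5,0],[26,12],[27,0],[28,16],[44,8],[47,4],[50,0]]
[[2,12],[4,19],[5,0],[26,18],[34,16],[44,8],[47,4],[50,0]]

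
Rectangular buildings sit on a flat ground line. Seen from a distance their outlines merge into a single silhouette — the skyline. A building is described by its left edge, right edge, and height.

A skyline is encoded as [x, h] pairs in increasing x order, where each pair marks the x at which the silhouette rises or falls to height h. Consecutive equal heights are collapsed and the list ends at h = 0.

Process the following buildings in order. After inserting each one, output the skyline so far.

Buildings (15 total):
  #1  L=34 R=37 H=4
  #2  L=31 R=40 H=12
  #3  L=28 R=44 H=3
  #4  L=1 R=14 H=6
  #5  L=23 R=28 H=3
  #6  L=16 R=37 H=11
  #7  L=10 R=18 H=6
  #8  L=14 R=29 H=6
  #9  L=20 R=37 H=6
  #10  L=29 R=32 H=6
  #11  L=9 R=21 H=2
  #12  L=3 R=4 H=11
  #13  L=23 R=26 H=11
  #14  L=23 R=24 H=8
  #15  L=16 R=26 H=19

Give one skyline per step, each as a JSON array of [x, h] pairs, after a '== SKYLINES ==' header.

== SKYLINES ==
[[34,4],[37,0]]
[[31,12],[40,0]]
[[28,3],[31,12],[40,3],[44,0]]
[[1,6],[14,0],[28,3],[31,12],[40,3],[44,0]]
[[1,6],[14,0],[23,3],[31,12],[40,3],[44,0]]
[[1,6],[14,0],[16,11],[31,12],[40,3],[44,0]]
[[1,6],[16,11],[31,12],[40,3],[44,0]]
[[1,6],[16,11],[31,12],[40,3],[44,0]]
[[1,6],[16,11],[31,12],[40,3],[44,0]]
[[1,6],[16,11],[31,12],[40,3],[44,0]]
[[1,6],[16,11],[31,12],[40,3],[44,0]]
[[1,6],[3,11],[4,6],[16,11],[31,12],[40,3],[44,0]]
[[1,6],[3,11],[4,6],[16,11],[31,12],[40,3],[44,0]]
[[1,6],[3,11],[4,6],[16,11],[31,12],[40,3],[44,0]]
[[1,6],[3,11],[4,6],[16,19],[26,11],[31,12],[40,3],[44,0]]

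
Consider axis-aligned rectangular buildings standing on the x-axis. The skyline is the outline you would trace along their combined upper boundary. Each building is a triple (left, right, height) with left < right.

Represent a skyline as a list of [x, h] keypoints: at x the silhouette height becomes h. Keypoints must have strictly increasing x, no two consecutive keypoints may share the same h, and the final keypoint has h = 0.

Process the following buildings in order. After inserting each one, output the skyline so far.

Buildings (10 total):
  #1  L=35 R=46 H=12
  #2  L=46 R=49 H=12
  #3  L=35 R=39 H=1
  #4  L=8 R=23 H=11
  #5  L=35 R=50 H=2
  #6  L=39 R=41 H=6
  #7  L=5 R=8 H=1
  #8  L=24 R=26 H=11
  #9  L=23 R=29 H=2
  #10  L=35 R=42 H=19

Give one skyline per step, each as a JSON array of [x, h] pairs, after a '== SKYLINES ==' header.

== SKYLINES ==
[[35,12],[46,0]]
[[35,12],[49,0]]
[[35,12],[49,0]]
[[8,11],[23,0],[35,12],[49,0]]
[[8,11],[23,0],[35,12],[49,2],[50,0]]
[[8,11],[23,0],[35,12],[49,2],[50,0]]
[[5,1],[8,11],[23,0],[35,12],[49,2],[50,0]]
[[5,1],[8,11],[23,0],[24,11],[26,0],[35,12],[49,2],[50,0]]
[[5,1],[8,11],[23,2],[24,11],[26,2],[29,0],[35,12],[49,2],[50,0]]
[[5,1],[8,11],[23,2],[24,11],[26,2],[29,0],[35,19],[42,12],[49,2],[50,0]]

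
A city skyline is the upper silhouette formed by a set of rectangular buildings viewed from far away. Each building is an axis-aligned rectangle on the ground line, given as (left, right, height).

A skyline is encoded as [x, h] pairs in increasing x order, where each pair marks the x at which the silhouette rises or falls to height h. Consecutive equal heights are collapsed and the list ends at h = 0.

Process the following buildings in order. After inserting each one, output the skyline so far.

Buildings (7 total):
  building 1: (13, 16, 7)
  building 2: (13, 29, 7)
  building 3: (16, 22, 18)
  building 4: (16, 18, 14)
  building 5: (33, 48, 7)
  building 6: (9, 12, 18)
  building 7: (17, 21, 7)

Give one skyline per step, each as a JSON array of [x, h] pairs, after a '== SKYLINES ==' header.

== SKYLINES ==
[[13,7],[16,0]]
[[13,7],[29,0]]
[[13,7],[16,18],[22,7],[29,0]]
[[13,7],[16,18],[22,7],[29,0]]
[[13,7],[16,18],[22,7],[29,0],[33,7],[48,0]]
[[9,18],[12,0],[13,7],[16,18],[22,7],[29,0],[33,7],[48,0]]
[[9,18],[12,0],[13,7],[16,18],[22,7],[29,0],[33,7],[48,0]]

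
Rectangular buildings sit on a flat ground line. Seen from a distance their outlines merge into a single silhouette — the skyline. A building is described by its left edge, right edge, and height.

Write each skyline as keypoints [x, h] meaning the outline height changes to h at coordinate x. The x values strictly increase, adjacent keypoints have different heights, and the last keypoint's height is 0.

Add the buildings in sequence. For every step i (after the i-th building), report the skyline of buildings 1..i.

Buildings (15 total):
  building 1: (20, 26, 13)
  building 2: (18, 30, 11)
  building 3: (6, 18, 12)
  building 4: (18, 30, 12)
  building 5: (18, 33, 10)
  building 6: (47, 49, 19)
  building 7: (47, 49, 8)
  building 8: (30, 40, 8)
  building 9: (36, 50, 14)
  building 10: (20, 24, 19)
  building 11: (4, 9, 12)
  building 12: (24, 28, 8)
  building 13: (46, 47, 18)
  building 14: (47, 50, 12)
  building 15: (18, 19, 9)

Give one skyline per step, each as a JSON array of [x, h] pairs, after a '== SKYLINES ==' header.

== SKYLINES ==
[[20,13],[26,0]]
[[18,11],[20,13],[26,11],[30,0]]
[[6,12],[18,11],[20,13],[26,11],[30,0]]
[[6,12],[20,13],[26,12],[30,0]]
[[6,12],[20,13],[26,12],[30,10],[33,0]]
[[6,12],[20,13],[26,12],[30,10],[33,0],[47,19],[49,0]]
[[6,12],[20,13],[26,12],[30,10],[33,0],[47,19],[49,0]]
[[6,12],[20,13],[26,12],[30,10],[33,8],[40,0],[47,19],[49,0]]
[[6,12],[20,13],[26,12],[30,10],[33,8],[36,14],[47,19],[49,14],[50,0]]
[[6,12],[20,19],[24,13],[26,12],[30,10],[33,8],[36,14],[47,19],[49,14],[50,0]]
[[4,12],[20,19],[24,13],[26,12],[30,10],[33,8],[36,14],[47,19],[49,14],[50,0]]
[[4,12],[20,19],[24,13],[26,12],[30,10],[33,8],[36,14],[47,19],[49,14],[50,0]]
[[4,12],[20,19],[24,13],[26,12],[30,10],[33,8],[36,14],[46,18],[47,19],[49,14],[50,0]]
[[4,12],[20,19],[24,13],[26,12],[30,10],[33,8],[36,14],[46,18],[47,19],[49,14],[50,0]]
[[4,12],[20,19],[24,13],[26,12],[30,10],[33,8],[36,14],[46,18],[47,19],[49,14],[50,0]]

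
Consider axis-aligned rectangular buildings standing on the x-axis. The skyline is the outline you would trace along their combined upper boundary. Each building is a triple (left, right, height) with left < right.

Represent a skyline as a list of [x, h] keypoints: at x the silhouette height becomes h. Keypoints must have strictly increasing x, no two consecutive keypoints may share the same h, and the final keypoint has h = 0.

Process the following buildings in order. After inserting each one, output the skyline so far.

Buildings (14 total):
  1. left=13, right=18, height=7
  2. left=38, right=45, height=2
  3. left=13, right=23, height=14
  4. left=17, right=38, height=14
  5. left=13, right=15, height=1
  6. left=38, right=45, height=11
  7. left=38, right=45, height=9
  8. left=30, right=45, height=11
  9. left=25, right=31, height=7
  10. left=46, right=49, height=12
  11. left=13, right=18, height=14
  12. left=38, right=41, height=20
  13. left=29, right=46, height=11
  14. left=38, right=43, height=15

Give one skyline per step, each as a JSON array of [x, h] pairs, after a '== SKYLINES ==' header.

== SKYLINES ==
[[13,7],[18,0]]
[[13,7],[18,0],[38,2],[45,0]]
[[13,14],[23,0],[38,2],[45,0]]
[[13,14],[38,2],[45,0]]
[[13,14],[38,2],[45,0]]
[[13,14],[38,11],[45,0]]
[[13,14],[38,11],[45,0]]
[[13,14],[38,11],[45,0]]
[[13,14],[38,11],[45,0]]
[[13,14],[38,11],[45,0],[46,12],[49,0]]
[[13,14],[38,11],[45,0],[46,12],[49,0]]
[[13,14],[38,20],[41,11],[45,0],[46,12],[49,0]]
[[13,14],[38,20],[41,11],[46,12],[49,0]]
[[13,14],[38,20],[41,15],[43,11],[46,12],[49,0]]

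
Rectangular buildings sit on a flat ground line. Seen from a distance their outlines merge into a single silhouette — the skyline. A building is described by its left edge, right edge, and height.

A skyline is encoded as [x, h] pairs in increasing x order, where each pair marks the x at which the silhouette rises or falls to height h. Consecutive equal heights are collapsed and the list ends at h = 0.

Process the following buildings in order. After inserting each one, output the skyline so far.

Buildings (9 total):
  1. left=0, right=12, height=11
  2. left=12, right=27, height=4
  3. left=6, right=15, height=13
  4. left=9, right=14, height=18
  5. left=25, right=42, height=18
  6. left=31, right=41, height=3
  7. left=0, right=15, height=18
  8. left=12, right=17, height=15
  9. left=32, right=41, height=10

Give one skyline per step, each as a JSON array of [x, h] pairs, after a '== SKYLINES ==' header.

== SKYLINES ==
[[0,11],[12,0]]
[[0,11],[12,4],[27,0]]
[[0,11],[6,13],[15,4],[27,0]]
[[0,11],[6,13],[9,18],[14,13],[15,4],[27,0]]
[[0,11],[6,13],[9,18],[14,13],[15,4],[25,18],[42,0]]
[[0,11],[6,13],[9,18],[14,13],[15,4],[25,18],[42,0]]
[[0,18],[15,4],[25,18],[42,0]]
[[0,18],[15,15],[17,4],[25,18],[42,0]]
[[0,18],[15,15],[17,4],[25,18],[42,0]]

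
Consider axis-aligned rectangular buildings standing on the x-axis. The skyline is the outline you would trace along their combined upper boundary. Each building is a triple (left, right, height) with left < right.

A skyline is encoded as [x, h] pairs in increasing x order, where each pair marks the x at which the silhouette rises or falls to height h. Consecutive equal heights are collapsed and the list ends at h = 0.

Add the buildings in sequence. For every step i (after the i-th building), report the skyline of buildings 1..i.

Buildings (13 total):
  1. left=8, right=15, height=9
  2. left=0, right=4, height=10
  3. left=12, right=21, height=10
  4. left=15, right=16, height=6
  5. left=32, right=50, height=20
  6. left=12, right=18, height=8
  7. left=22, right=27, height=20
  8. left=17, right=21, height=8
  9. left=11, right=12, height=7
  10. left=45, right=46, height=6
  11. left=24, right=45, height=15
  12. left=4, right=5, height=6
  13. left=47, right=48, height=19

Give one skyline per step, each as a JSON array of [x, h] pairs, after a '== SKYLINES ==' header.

== SKYLINES ==
[[8,9],[15,0]]
[[0,10],[4,0],[8,9],[15,0]]
[[0,10],[4,0],[8,9],[12,10],[21,0]]
[[0,10],[4,0],[8,9],[12,10],[21,0]]
[[0,10],[4,0],[8,9],[12,10],[21,0],[32,20],[50,0]]
[[0,10],[4,0],[8,9],[12,10],[21,0],[32,20],[50,0]]
[[0,10],[4,0],[8,9],[12,10],[21,0],[22,20],[27,0],[32,20],[50,0]]
[[0,10],[4,0],[8,9],[12,10],[21,0],[22,20],[27,0],[32,20],[50,0]]
[[0,10],[4,0],[8,9],[12,10],[21,0],[22,20],[27,0],[32,20],[50,0]]
[[0,10],[4,0],[8,9],[12,10],[21,0],[22,20],[27,0],[32,20],[50,0]]
[[0,10],[4,0],[8,9],[12,10],[21,0],[22,20],[27,15],[32,20],[50,0]]
[[0,10],[4,6],[5,0],[8,9],[12,10],[21,0],[22,20],[27,15],[32,20],[50,0]]
[[0,10],[4,6],[5,0],[8,9],[12,10],[21,0],[22,20],[27,15],[32,20],[50,0]]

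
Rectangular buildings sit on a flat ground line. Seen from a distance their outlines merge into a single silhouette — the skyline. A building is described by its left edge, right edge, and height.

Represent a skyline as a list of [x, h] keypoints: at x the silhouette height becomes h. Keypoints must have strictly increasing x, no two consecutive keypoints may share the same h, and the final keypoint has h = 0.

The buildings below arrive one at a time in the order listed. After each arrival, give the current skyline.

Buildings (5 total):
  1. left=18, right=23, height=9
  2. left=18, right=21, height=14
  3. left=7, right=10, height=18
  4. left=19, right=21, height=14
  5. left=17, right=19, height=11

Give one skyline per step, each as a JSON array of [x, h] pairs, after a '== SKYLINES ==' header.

== SKYLINES ==
[[18,9],[23,0]]
[[18,14],[21,9],[23,0]]
[[7,18],[10,0],[18,14],[21,9],[23,0]]
[[7,18],[10,0],[18,14],[21,9],[23,0]]
[[7,18],[10,0],[17,11],[18,14],[21,9],[23,0]]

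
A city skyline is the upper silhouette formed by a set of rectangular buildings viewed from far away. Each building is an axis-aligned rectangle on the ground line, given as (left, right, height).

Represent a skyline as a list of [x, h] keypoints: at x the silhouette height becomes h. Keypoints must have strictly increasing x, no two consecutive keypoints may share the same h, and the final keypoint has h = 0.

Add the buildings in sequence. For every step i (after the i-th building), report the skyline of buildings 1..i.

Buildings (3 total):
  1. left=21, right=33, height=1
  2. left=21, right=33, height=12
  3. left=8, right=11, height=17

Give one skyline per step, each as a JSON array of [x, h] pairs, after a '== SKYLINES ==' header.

== SKYLINES ==
[[21,1],[33,0]]
[[21,12],[33,0]]
[[8,17],[11,0],[21,12],[33,0]]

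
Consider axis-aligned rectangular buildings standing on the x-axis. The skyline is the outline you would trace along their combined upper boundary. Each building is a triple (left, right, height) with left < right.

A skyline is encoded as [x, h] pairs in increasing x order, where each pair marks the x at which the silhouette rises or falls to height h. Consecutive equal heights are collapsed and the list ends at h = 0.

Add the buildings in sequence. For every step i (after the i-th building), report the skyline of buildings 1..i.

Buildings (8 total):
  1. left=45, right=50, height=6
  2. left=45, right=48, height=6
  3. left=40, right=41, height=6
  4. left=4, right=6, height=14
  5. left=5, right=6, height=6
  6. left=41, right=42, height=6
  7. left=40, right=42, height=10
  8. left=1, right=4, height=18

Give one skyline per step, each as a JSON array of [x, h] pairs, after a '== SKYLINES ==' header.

== SKYLINES ==
[[45,6],[50,0]]
[[45,6],[50,0]]
[[40,6],[41,0],[45,6],[50,0]]
[[4,14],[6,0],[40,6],[41,0],[45,6],[50,0]]
[[4,14],[6,0],[40,6],[41,0],[45,6],[50,0]]
[[4,14],[6,0],[40,6],[42,0],[45,6],[50,0]]
[[4,14],[6,0],[40,10],[42,0],[45,6],[50,0]]
[[1,18],[4,14],[6,0],[40,10],[42,0],[45,6],[50,0]]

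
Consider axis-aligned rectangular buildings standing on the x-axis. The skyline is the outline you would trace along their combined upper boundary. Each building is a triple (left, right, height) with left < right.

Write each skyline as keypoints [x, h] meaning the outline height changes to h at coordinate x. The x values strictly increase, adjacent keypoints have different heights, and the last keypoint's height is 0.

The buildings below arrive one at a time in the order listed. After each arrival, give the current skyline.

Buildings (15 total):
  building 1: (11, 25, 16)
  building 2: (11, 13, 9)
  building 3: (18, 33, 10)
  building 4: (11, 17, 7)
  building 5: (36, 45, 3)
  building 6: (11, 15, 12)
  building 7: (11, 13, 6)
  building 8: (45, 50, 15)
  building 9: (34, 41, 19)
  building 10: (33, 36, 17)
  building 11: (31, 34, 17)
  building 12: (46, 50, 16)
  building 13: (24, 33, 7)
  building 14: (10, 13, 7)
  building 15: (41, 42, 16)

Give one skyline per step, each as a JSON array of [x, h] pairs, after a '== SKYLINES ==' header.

== SKYLINES ==
[[11,16],[25,0]]
[[11,16],[25,0]]
[[11,16],[25,10],[33,0]]
[[11,16],[25,10],[33,0]]
[[11,16],[25,10],[33,0],[36,3],[45,0]]
[[11,16],[25,10],[33,0],[36,3],[45,0]]
[[11,16],[25,10],[33,0],[36,3],[45,0]]
[[11,16],[25,10],[33,0],[36,3],[45,15],[50,0]]
[[11,16],[25,10],[33,0],[34,19],[41,3],[45,15],[50,0]]
[[11,16],[25,10],[33,17],[34,19],[41,3],[45,15],[50,0]]
[[11,16],[25,10],[31,17],[34,19],[41,3],[45,15],[50,0]]
[[11,16],[25,10],[31,17],[34,19],[41,3],[45,15],[46,16],[50,0]]
[[11,16],[25,10],[31,17],[34,19],[41,3],[45,15],[46,16],[50,0]]
[[10,7],[11,16],[25,10],[31,17],[34,19],[41,3],[45,15],[46,16],[50,0]]
[[10,7],[11,16],[25,10],[31,17],[34,19],[41,16],[42,3],[45,15],[46,16],[50,0]]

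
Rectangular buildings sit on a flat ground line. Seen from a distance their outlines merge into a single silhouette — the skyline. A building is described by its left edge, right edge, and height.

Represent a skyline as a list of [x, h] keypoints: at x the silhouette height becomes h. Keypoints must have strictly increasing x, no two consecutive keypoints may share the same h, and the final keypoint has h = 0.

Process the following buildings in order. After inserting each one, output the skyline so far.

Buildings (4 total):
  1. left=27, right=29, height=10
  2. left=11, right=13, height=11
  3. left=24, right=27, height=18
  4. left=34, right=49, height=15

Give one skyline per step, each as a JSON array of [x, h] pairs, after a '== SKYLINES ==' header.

== SKYLINES ==
[[27,10],[29,0]]
[[11,11],[13,0],[27,10],[29,0]]
[[11,11],[13,0],[24,18],[27,10],[29,0]]
[[11,11],[13,0],[24,18],[27,10],[29,0],[34,15],[49,0]]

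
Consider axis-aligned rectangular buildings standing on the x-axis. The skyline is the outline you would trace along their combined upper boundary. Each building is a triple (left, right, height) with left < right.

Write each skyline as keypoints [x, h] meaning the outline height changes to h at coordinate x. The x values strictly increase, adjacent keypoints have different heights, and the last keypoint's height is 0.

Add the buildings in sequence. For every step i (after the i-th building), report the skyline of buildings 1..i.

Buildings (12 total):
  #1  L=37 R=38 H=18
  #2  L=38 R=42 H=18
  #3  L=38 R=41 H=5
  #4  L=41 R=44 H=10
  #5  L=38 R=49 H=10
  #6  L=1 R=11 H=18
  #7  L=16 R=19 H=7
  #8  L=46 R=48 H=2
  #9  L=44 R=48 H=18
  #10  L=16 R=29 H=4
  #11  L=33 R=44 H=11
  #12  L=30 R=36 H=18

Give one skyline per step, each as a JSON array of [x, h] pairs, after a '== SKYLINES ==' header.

== SKYLINES ==
[[37,18],[38,0]]
[[37,18],[42,0]]
[[37,18],[42,0]]
[[37,18],[42,10],[44,0]]
[[37,18],[42,10],[49,0]]
[[1,18],[11,0],[37,18],[42,10],[49,0]]
[[1,18],[11,0],[16,7],[19,0],[37,18],[42,10],[49,0]]
[[1,18],[11,0],[16,7],[19,0],[37,18],[42,10],[49,0]]
[[1,18],[11,0],[16,7],[19,0],[37,18],[42,10],[44,18],[48,10],[49,0]]
[[1,18],[11,0],[16,7],[19,4],[29,0],[37,18],[42,10],[44,18],[48,10],[49,0]]
[[1,18],[11,0],[16,7],[19,4],[29,0],[33,11],[37,18],[42,11],[44,18],[48,10],[49,0]]
[[1,18],[11,0],[16,7],[19,4],[29,0],[30,18],[36,11],[37,18],[42,11],[44,18],[48,10],[49,0]]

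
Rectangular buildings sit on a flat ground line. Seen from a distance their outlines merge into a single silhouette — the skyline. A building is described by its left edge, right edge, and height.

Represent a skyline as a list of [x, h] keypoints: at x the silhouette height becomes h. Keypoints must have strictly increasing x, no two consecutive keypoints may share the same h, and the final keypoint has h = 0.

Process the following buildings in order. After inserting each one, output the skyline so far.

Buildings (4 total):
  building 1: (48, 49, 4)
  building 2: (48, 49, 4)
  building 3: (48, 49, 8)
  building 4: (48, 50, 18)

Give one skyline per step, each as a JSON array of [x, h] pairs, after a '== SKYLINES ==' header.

== SKYLINES ==
[[48,4],[49,0]]
[[48,4],[49,0]]
[[48,8],[49,0]]
[[48,18],[50,0]]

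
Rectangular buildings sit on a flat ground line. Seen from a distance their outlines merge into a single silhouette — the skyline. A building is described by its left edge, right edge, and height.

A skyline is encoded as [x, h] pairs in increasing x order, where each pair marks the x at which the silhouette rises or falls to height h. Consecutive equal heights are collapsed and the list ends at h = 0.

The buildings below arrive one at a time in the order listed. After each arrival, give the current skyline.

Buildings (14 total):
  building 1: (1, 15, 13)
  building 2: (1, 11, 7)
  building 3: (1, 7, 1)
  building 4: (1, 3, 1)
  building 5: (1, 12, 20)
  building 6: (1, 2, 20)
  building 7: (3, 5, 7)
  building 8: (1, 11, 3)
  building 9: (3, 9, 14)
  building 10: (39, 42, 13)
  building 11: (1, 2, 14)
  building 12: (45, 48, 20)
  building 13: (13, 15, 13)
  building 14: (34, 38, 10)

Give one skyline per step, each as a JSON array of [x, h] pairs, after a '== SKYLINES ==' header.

== SKYLINES ==
[[1,13],[15,0]]
[[1,13],[15,0]]
[[1,13],[15,0]]
[[1,13],[15,0]]
[[1,20],[12,13],[15,0]]
[[1,20],[12,13],[15,0]]
[[1,20],[12,13],[15,0]]
[[1,20],[12,13],[15,0]]
[[1,20],[12,13],[15,0]]
[[1,20],[12,13],[15,0],[39,13],[42,0]]
[[1,20],[12,13],[15,0],[39,13],[42,0]]
[[1,20],[12,13],[15,0],[39,13],[42,0],[45,20],[48,0]]
[[1,20],[12,13],[15,0],[39,13],[42,0],[45,20],[48,0]]
[[1,20],[12,13],[15,0],[34,10],[38,0],[39,13],[42,0],[45,20],[48,0]]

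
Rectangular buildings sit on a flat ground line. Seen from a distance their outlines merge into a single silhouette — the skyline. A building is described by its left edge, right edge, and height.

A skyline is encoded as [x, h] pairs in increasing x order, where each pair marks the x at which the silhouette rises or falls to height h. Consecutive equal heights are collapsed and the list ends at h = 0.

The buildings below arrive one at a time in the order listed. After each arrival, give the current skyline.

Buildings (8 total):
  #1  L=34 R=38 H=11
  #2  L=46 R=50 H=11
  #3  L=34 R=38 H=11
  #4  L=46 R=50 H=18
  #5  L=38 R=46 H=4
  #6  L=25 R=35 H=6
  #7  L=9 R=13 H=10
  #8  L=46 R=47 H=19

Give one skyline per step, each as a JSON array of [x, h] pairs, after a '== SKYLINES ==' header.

== SKYLINES ==
[[34,11],[38,0]]
[[34,11],[38,0],[46,11],[50,0]]
[[34,11],[38,0],[46,11],[50,0]]
[[34,11],[38,0],[46,18],[50,0]]
[[34,11],[38,4],[46,18],[50,0]]
[[25,6],[34,11],[38,4],[46,18],[50,0]]
[[9,10],[13,0],[25,6],[34,11],[38,4],[46,18],[50,0]]
[[9,10],[13,0],[25,6],[34,11],[38,4],[46,19],[47,18],[50,0]]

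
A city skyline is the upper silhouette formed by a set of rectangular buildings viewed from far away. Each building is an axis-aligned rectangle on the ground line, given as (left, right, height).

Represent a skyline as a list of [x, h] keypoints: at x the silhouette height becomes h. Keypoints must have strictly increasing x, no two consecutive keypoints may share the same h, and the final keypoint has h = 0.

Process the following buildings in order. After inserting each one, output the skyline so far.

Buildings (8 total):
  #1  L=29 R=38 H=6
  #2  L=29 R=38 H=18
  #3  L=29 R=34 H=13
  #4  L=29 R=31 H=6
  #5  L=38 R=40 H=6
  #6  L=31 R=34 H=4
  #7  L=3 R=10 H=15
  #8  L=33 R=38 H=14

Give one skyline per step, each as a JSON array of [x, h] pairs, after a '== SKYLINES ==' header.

== SKYLINES ==
[[29,6],[38,0]]
[[29,18],[38,0]]
[[29,18],[38,0]]
[[29,18],[38,0]]
[[29,18],[38,6],[40,0]]
[[29,18],[38,6],[40,0]]
[[3,15],[10,0],[29,18],[38,6],[40,0]]
[[3,15],[10,0],[29,18],[38,6],[40,0]]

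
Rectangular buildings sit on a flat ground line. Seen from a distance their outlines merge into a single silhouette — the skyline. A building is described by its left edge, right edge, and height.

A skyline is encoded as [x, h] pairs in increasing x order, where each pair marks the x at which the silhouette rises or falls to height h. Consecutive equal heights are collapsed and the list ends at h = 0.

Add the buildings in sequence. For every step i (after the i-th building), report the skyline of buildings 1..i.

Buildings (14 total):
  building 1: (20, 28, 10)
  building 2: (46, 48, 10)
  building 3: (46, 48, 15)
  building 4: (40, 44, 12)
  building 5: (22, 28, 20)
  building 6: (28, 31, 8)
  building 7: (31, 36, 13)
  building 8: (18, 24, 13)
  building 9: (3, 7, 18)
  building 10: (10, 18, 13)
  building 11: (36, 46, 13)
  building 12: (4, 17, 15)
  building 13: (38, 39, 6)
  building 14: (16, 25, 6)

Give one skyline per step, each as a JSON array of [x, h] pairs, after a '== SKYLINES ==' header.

== SKYLINES ==
[[20,10],[28,0]]
[[20,10],[28,0],[46,10],[48,0]]
[[20,10],[28,0],[46,15],[48,0]]
[[20,10],[28,0],[40,12],[44,0],[46,15],[48,0]]
[[20,10],[22,20],[28,0],[40,12],[44,0],[46,15],[48,0]]
[[20,10],[22,20],[28,8],[31,0],[40,12],[44,0],[46,15],[48,0]]
[[20,10],[22,20],[28,8],[31,13],[36,0],[40,12],[44,0],[46,15],[48,0]]
[[18,13],[22,20],[28,8],[31,13],[36,0],[40,12],[44,0],[46,15],[48,0]]
[[3,18],[7,0],[18,13],[22,20],[28,8],[31,13],[36,0],[40,12],[44,0],[46,15],[48,0]]
[[3,18],[7,0],[10,13],[22,20],[28,8],[31,13],[36,0],[40,12],[44,0],[46,15],[48,0]]
[[3,18],[7,0],[10,13],[22,20],[28,8],[31,13],[46,15],[48,0]]
[[3,18],[7,15],[17,13],[22,20],[28,8],[31,13],[46,15],[48,0]]
[[3,18],[7,15],[17,13],[22,20],[28,8],[31,13],[46,15],[48,0]]
[[3,18],[7,15],[17,13],[22,20],[28,8],[31,13],[46,15],[48,0]]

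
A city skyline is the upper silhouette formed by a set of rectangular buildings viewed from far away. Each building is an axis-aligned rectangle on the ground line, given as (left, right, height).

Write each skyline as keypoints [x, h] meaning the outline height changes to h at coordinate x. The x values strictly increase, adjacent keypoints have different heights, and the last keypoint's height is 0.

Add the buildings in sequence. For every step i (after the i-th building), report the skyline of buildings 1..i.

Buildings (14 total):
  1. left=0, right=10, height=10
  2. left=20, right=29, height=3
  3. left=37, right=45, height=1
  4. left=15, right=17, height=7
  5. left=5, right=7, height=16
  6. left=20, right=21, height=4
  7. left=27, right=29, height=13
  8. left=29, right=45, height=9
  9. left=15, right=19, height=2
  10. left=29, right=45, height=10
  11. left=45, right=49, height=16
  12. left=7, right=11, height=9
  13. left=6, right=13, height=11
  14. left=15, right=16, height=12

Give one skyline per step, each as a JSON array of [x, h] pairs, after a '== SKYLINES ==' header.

== SKYLINES ==
[[0,10],[10,0]]
[[0,10],[10,0],[20,3],[29,0]]
[[0,10],[10,0],[20,3],[29,0],[37,1],[45,0]]
[[0,10],[10,0],[15,7],[17,0],[20,3],[29,0],[37,1],[45,0]]
[[0,10],[5,16],[7,10],[10,0],[15,7],[17,0],[20,3],[29,0],[37,1],[45,0]]
[[0,10],[5,16],[7,10],[10,0],[15,7],[17,0],[20,4],[21,3],[29,0],[37,1],[45,0]]
[[0,10],[5,16],[7,10],[10,0],[15,7],[17,0],[20,4],[21,3],[27,13],[29,0],[37,1],[45,0]]
[[0,10],[5,16],[7,10],[10,0],[15,7],[17,0],[20,4],[21,3],[27,13],[29,9],[45,0]]
[[0,10],[5,16],[7,10],[10,0],[15,7],[17,2],[19,0],[20,4],[21,3],[27,13],[29,9],[45,0]]
[[0,10],[5,16],[7,10],[10,0],[15,7],[17,2],[19,0],[20,4],[21,3],[27,13],[29,10],[45,0]]
[[0,10],[5,16],[7,10],[10,0],[15,7],[17,2],[19,0],[20,4],[21,3],[27,13],[29,10],[45,16],[49,0]]
[[0,10],[5,16],[7,10],[10,9],[11,0],[15,7],[17,2],[19,0],[20,4],[21,3],[27,13],[29,10],[45,16],[49,0]]
[[0,10],[5,16],[7,11],[13,0],[15,7],[17,2],[19,0],[20,4],[21,3],[27,13],[29,10],[45,16],[49,0]]
[[0,10],[5,16],[7,11],[13,0],[15,12],[16,7],[17,2],[19,0],[20,4],[21,3],[27,13],[29,10],[45,16],[49,0]]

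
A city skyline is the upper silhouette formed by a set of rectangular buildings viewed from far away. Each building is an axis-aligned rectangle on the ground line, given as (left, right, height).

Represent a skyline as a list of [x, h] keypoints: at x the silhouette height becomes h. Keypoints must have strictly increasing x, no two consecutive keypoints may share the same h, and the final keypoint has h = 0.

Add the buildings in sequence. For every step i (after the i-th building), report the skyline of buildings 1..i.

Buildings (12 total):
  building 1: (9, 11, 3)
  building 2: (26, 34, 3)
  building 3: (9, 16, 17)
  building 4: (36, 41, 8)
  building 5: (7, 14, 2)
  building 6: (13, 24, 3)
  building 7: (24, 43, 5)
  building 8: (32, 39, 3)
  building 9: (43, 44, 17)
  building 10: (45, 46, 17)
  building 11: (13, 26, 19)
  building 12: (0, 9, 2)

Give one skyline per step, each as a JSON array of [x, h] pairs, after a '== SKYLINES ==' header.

== SKYLINES ==
[[9,3],[11,0]]
[[9,3],[11,0],[26,3],[34,0]]
[[9,17],[16,0],[26,3],[34,0]]
[[9,17],[16,0],[26,3],[34,0],[36,8],[41,0]]
[[7,2],[9,17],[16,0],[26,3],[34,0],[36,8],[41,0]]
[[7,2],[9,17],[16,3],[24,0],[26,3],[34,0],[36,8],[41,0]]
[[7,2],[9,17],[16,3],[24,5],[36,8],[41,5],[43,0]]
[[7,2],[9,17],[16,3],[24,5],[36,8],[41,5],[43,0]]
[[7,2],[9,17],[16,3],[24,5],[36,8],[41,5],[43,17],[44,0]]
[[7,2],[9,17],[16,3],[24,5],[36,8],[41,5],[43,17],[44,0],[45,17],[46,0]]
[[7,2],[9,17],[13,19],[26,5],[36,8],[41,5],[43,17],[44,0],[45,17],[46,0]]
[[0,2],[9,17],[13,19],[26,5],[36,8],[41,5],[43,17],[44,0],[45,17],[46,0]]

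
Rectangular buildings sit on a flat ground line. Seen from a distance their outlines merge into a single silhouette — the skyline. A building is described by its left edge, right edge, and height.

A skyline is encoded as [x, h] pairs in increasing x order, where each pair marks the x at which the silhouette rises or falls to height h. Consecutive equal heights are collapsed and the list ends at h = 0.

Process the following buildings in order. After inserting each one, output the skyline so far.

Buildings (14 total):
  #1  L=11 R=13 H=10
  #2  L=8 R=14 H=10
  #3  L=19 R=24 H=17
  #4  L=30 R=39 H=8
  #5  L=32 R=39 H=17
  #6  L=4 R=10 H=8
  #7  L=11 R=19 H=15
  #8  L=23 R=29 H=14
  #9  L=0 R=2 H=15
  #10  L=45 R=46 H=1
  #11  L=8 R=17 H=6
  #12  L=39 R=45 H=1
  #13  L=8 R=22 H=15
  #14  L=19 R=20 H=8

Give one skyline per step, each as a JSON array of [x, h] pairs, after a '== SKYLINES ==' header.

== SKYLINES ==
[[11,10],[13,0]]
[[8,10],[14,0]]
[[8,10],[14,0],[19,17],[24,0]]
[[8,10],[14,0],[19,17],[24,0],[30,8],[39,0]]
[[8,10],[14,0],[19,17],[24,0],[30,8],[32,17],[39,0]]
[[4,8],[8,10],[14,0],[19,17],[24,0],[30,8],[32,17],[39,0]]
[[4,8],[8,10],[11,15],[19,17],[24,0],[30,8],[32,17],[39,0]]
[[4,8],[8,10],[11,15],[19,17],[24,14],[29,0],[30,8],[32,17],[39,0]]
[[0,15],[2,0],[4,8],[8,10],[11,15],[19,17],[24,14],[29,0],[30,8],[32,17],[39,0]]
[[0,15],[2,0],[4,8],[8,10],[11,15],[19,17],[24,14],[29,0],[30,8],[32,17],[39,0],[45,1],[46,0]]
[[0,15],[2,0],[4,8],[8,10],[11,15],[19,17],[24,14],[29,0],[30,8],[32,17],[39,0],[45,1],[46,0]]
[[0,15],[2,0],[4,8],[8,10],[11,15],[19,17],[24,14],[29,0],[30,8],[32,17],[39,1],[46,0]]
[[0,15],[2,0],[4,8],[8,15],[19,17],[24,14],[29,0],[30,8],[32,17],[39,1],[46,0]]
[[0,15],[2,0],[4,8],[8,15],[19,17],[24,14],[29,0],[30,8],[32,17],[39,1],[46,0]]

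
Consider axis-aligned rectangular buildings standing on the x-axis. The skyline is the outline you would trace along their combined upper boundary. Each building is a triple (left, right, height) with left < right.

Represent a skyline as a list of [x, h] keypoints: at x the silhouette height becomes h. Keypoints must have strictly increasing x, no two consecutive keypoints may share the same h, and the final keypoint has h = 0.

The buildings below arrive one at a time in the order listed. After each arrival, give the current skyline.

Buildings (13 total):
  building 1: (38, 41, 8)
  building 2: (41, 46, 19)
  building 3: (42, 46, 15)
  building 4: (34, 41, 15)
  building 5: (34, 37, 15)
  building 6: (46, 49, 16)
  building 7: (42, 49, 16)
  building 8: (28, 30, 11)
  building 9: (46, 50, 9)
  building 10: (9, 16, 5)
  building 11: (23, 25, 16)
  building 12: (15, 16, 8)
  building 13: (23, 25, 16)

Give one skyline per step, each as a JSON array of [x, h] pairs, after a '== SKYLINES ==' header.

== SKYLINES ==
[[38,8],[41,0]]
[[38,8],[41,19],[46,0]]
[[38,8],[41,19],[46,0]]
[[34,15],[41,19],[46,0]]
[[34,15],[41,19],[46,0]]
[[34,15],[41,19],[46,16],[49,0]]
[[34,15],[41,19],[46,16],[49,0]]
[[28,11],[30,0],[34,15],[41,19],[46,16],[49,0]]
[[28,11],[30,0],[34,15],[41,19],[46,16],[49,9],[50,0]]
[[9,5],[16,0],[28,11],[30,0],[34,15],[41,19],[46,16],[49,9],[50,0]]
[[9,5],[16,0],[23,16],[25,0],[28,11],[30,0],[34,15],[41,19],[46,16],[49,9],[50,0]]
[[9,5],[15,8],[16,0],[23,16],[25,0],[28,11],[30,0],[34,15],[41,19],[46,16],[49,9],[50,0]]
[[9,5],[15,8],[16,0],[23,16],[25,0],[28,11],[30,0],[34,15],[41,19],[46,16],[49,9],[50,0]]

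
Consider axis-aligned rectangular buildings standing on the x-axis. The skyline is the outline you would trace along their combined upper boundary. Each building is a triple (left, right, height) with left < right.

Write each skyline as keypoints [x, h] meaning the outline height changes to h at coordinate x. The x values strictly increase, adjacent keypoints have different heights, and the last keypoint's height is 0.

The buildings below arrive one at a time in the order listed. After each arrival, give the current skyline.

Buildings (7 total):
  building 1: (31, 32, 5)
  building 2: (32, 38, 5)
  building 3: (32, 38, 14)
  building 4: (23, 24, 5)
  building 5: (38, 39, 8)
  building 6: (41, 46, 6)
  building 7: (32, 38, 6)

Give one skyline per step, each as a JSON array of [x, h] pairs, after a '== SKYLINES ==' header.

== SKYLINES ==
[[31,5],[32,0]]
[[31,5],[38,0]]
[[31,5],[32,14],[38,0]]
[[23,5],[24,0],[31,5],[32,14],[38,0]]
[[23,5],[24,0],[31,5],[32,14],[38,8],[39,0]]
[[23,5],[24,0],[31,5],[32,14],[38,8],[39,0],[41,6],[46,0]]
[[23,5],[24,0],[31,5],[32,14],[38,8],[39,0],[41,6],[46,0]]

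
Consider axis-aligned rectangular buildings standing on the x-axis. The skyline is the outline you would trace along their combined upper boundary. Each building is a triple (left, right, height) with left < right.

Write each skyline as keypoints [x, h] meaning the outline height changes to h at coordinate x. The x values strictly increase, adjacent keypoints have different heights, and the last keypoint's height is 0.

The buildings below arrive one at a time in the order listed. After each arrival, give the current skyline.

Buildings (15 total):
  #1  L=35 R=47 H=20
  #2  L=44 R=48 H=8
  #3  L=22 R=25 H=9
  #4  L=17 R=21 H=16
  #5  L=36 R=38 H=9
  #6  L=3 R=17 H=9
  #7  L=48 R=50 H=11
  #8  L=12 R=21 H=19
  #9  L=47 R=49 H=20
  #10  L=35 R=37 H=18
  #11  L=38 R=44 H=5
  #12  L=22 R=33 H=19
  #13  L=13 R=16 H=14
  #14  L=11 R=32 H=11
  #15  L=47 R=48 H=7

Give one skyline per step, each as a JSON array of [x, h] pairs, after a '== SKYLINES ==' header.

== SKYLINES ==
[[35,20],[47,0]]
[[35,20],[47,8],[48,0]]
[[22,9],[25,0],[35,20],[47,8],[48,0]]
[[17,16],[21,0],[22,9],[25,0],[35,20],[47,8],[48,0]]
[[17,16],[21,0],[22,9],[25,0],[35,20],[47,8],[48,0]]
[[3,9],[17,16],[21,0],[22,9],[25,0],[35,20],[47,8],[48,0]]
[[3,9],[17,16],[21,0],[22,9],[25,0],[35,20],[47,8],[48,11],[50,0]]
[[3,9],[12,19],[21,0],[22,9],[25,0],[35,20],[47,8],[48,11],[50,0]]
[[3,9],[12,19],[21,0],[22,9],[25,0],[35,20],[49,11],[50,0]]
[[3,9],[12,19],[21,0],[22,9],[25,0],[35,20],[49,11],[50,0]]
[[3,9],[12,19],[21,0],[22,9],[25,0],[35,20],[49,11],[50,0]]
[[3,9],[12,19],[21,0],[22,19],[33,0],[35,20],[49,11],[50,0]]
[[3,9],[12,19],[21,0],[22,19],[33,0],[35,20],[49,11],[50,0]]
[[3,9],[11,11],[12,19],[21,11],[22,19],[33,0],[35,20],[49,11],[50,0]]
[[3,9],[11,11],[12,19],[21,11],[22,19],[33,0],[35,20],[49,11],[50,0]]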